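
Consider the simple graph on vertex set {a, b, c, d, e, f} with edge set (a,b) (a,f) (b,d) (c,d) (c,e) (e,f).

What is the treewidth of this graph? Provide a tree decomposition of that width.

Treewidth 2.
Bags: B1 = {b, c, d}  B2 = {b, c, e}  B3 = {b, e, f}  B4 = {a, b, f}
Tree: B1–B2, B2–B3, B3–B4

The largest bag has 3 vertices, giving width 2; this decomposition certifies tw(G) ≤ 2. The edges b–d–c–e–f–a–b form a cycle, so G is not a tree and its treewidth is at least 2. The upper and lower bounds meet at 2, so that is the treewidth.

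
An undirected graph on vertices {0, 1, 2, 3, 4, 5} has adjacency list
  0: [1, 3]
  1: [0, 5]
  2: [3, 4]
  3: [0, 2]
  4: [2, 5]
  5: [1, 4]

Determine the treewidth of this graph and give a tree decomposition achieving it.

The largest bag has 3 vertices, giving width 2; this decomposition certifies tw(G) ≤ 2. The edges 2–3–0–1–5–4–2 form a cycle, so G is not a tree and its treewidth is at least 2. Therefore the treewidth is 2.

Treewidth 2.
One optimal decomposition is:
Bags: B1 = {0, 2, 3}  B2 = {0, 1, 2}  B3 = {1, 2, 5}  B4 = {2, 4, 5}
Tree: B1–B2, B2–B3, B3–B4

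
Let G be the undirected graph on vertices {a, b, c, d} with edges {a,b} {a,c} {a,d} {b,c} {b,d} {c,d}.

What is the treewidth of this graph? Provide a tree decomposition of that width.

Treewidth 3.
One such decomposition:
Bags: B1 = {a, b, c, d}
Tree: (single bag)

With just one bag of size 4, the width is 4 − 1 = 3, so tw(G) ≤ 3. For the lower bound, the 4 vertices {a, b, c, d} are pairwise adjacent, and any tree decomposition puts a clique entirely inside one bag — forcing width ≥ 3. Therefore the treewidth is 3.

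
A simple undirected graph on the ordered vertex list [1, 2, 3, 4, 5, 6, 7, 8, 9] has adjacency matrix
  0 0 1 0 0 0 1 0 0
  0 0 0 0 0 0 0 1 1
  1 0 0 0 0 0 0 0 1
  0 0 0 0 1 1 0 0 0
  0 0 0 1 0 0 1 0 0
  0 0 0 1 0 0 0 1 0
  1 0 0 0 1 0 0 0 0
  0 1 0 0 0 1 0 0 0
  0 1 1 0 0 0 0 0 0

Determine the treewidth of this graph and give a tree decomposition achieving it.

Treewidth 2.
Bags: B1 = {4, 6, 8}  B2 = {2, 4, 8}  B3 = {2, 4, 9}  B4 = {3, 4, 9}  B5 = {1, 3, 4}  B6 = {1, 4, 7}  B7 = {4, 5, 7}
Tree: B1–B2, B2–B3, B3–B4, B4–B5, B5–B6, B6–B7

The largest bag has 3 vertices, giving width 2; this decomposition certifies tw(G) ≤ 2. The edges 4–6–8–2–9–3–1–7–5–4 form a cycle, so G is not a tree and its treewidth is at least 2. The upper and lower bounds meet at 2, so that is the treewidth.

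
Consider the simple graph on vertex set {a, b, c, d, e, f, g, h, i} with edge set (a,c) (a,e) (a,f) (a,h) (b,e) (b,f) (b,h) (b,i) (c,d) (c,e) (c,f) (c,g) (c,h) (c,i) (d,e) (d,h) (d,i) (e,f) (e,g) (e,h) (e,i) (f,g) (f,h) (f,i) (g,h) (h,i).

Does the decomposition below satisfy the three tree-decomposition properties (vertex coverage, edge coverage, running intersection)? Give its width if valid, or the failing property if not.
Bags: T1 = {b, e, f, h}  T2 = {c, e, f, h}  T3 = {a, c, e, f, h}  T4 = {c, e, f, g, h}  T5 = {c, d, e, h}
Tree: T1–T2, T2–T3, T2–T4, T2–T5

A tree decomposition must satisfy three properties: every vertex lies in some bag; for every edge, both endpoints lie together in some bag; and for every vertex, the bags containing it form a connected subtree. Here vertex i appears in no bag, so the decomposition is invalid.

No — vertex i appears in no bag.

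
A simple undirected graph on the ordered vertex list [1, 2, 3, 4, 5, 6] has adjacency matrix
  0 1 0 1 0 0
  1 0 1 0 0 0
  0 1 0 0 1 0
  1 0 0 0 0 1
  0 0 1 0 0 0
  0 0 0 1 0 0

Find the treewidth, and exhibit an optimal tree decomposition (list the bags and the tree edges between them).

Treewidth 1.
One such decomposition:
Bags: B1 = {3, 5}  B2 = {2, 3}  B3 = {1, 2}  B4 = {1, 4}  B5 = {4, 6}
Tree: B1–B2, B2–B3, B3–B4, B4–B5

The largest bag has 2 vertices, giving width 1; this decomposition certifies tw(G) ≤ 1. G has an edge, so its treewidth is at least 1. Hence tw(G) = 1 exactly.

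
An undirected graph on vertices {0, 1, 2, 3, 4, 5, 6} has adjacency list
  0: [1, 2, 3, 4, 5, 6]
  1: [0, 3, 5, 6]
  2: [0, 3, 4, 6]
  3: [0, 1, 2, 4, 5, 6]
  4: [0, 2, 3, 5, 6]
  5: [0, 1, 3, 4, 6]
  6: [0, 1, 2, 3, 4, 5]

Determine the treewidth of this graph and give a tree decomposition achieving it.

Treewidth 4.
One optimal decomposition is:
Bags: B1 = {0, 3, 4, 5, 6}  B2 = {0, 2, 3, 4, 6}  B3 = {0, 1, 3, 5, 6}
Tree: B1–B2, B1–B3

Each bag holds 5 vertices, so the decomposition has width 4, which upper-bounds the treewidth. Conversely, {0, 1, 3, 5, 6} is a clique of size 5, and the vertices of any clique must share a bag in every tree decomposition; so some bag has ≥ 5 vertices and tw(G) ≥ 4. Hence tw(G) = 4 exactly.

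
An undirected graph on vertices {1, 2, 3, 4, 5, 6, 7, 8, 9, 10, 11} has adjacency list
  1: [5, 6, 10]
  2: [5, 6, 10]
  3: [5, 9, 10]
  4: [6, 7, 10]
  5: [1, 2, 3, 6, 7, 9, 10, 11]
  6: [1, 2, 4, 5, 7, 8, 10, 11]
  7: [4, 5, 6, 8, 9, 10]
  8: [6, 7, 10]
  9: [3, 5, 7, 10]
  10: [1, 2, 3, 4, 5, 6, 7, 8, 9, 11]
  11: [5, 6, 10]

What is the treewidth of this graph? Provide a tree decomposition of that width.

Each bag holds 4 vertices, so the decomposition has width 3, which upper-bounds the treewidth. For the lower bound, the 4 vertices {6, 7, 8, 10} are pairwise adjacent, and any tree decomposition puts a clique entirely inside one bag — forcing width ≥ 3. Combining the bounds, tw(G) = 3.

Treewidth 3.
Bags: B1 = {1, 5, 6, 10}  B2 = {5, 6, 10, 11}  B3 = {2, 5, 6, 10}  B4 = {5, 6, 7, 10}  B5 = {5, 7, 9, 10}  B6 = {4, 6, 7, 10}  B7 = {3, 5, 9, 10}  B8 = {6, 7, 8, 10}
Tree: B1–B2, B2–B3, B1–B4, B4–B5, B4–B6, B5–B7, B6–B8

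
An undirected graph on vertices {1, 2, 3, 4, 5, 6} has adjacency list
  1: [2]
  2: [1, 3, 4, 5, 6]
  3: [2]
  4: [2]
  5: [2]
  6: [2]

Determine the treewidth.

A width-1 tree decomposition is:
Bags: B1 = {2, 6}  B2 = {2, 3}  B3 = {1, 2}  B4 = {2, 5}  B5 = {2, 4}
Tree: B1–B2, B1–B3, B1–B4, B1–B5
The largest bag has 2 vertices, giving width 1; this decomposition certifies tw(G) ≤ 1. G has an edge, so its treewidth is at least 1. Combining the bounds, tw(G) = 1.

1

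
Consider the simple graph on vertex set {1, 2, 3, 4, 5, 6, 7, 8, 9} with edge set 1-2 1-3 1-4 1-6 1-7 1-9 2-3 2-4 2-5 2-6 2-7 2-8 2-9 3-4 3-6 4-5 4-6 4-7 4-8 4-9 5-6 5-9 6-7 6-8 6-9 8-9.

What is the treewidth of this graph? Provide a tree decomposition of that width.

Every bag has size at most 5, so the width is 5 − 1 = 4 and tw(G) ≤ 4. Conversely, {2, 4, 6, 8, 9} is a clique of size 5, and the vertices of any clique must share a bag in every tree decomposition; so some bag has ≥ 5 vertices and tw(G) ≥ 4. The upper and lower bounds meet at 4, so that is the treewidth.

Treewidth 4.
One optimal decomposition is:
Bags: B1 = {2, 4, 6, 8, 9}  B2 = {1, 2, 4, 6, 9}  B3 = {1, 2, 4, 6, 7}  B4 = {1, 2, 3, 4, 6}  B5 = {2, 4, 5, 6, 9}
Tree: B1–B2, B2–B3, B3–B4, B1–B5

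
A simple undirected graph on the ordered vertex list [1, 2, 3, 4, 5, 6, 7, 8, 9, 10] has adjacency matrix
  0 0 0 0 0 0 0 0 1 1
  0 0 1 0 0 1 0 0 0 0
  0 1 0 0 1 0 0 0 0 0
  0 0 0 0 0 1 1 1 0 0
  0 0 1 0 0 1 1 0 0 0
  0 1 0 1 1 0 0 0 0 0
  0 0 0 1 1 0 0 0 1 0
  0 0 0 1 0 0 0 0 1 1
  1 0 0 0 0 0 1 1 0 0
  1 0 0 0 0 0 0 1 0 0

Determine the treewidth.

A width-2 tree decomposition is:
Bags: B1 = {1, 9, 10}  B2 = {8, 9, 10}  B3 = {7, 8, 9}  B4 = {4, 7, 8}  B5 = {4, 5, 7}  B6 = {4, 5, 6}  B7 = {3, 5, 6}  B8 = {2, 3, 6}
Tree: B1–B2, B2–B3, B3–B4, B4–B5, B5–B6, B6–B7, B7–B8
The largest bag has 3 vertices, giving width 2; this decomposition certifies tw(G) ≤ 2. Since 1–10–8–9–1 is a cycle in G, G is not acyclic. Forests are exactly the graphs of treewidth ≤ 1, so tw(G) ≥ 2. Hence tw(G) = 2 exactly.

2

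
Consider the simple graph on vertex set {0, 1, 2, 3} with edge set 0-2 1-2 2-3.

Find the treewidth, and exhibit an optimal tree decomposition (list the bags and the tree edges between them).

Treewidth 1.
Bags: B1 = {1, 2}  B2 = {2, 3}  B3 = {0, 2}
Tree: B1–B2, B2–B3

Each bag holds 2 vertices, so the decomposition has width 1, which upper-bounds the treewidth. G has an edge, so its treewidth is at least 1. Therefore the treewidth is 1.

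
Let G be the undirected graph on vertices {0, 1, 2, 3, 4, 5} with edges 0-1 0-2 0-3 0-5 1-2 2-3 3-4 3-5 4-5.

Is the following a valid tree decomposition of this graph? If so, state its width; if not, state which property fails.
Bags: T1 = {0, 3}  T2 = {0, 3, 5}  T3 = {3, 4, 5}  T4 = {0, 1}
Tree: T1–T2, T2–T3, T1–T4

No — vertex 2 appears in no bag.

A tree decomposition must satisfy three properties: every vertex lies in some bag; for every edge, both endpoints lie together in some bag; and for every vertex, the bags containing it form a connected subtree. Here vertex 2 appears in no bag, so the decomposition is invalid.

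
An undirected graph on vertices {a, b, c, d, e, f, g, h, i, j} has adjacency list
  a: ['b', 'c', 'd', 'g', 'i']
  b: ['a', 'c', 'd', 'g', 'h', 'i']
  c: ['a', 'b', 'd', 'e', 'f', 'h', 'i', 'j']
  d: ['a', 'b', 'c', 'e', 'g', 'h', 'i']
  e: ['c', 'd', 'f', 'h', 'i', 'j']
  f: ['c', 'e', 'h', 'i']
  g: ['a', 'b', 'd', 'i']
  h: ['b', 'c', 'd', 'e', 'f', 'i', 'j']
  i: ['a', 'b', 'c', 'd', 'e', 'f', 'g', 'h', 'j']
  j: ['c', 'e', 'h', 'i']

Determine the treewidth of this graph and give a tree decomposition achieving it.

Treewidth 4.
One such decomposition:
Bags: B1 = {a, b, c, d, i}  B2 = {b, c, d, h, i}  B3 = {c, d, e, h, i}  B4 = {c, e, h, i, j}  B5 = {c, e, f, h, i}  B6 = {a, b, d, g, i}
Tree: B1–B2, B2–B3, B3–B4, B3–B5, B1–B6

The largest bag has 5 vertices, giving width 4; this decomposition certifies tw(G) ≤ 4. On the other hand G contains the 5-clique {a, b, d, g, i}. A clique must lie in a single bag of any decomposition, so no decomposition can have width below 4. The upper and lower bounds meet at 4, so that is the treewidth.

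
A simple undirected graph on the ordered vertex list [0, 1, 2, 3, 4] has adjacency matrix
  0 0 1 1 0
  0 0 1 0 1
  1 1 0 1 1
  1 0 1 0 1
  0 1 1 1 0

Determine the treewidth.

A width-2 tree decomposition is:
Bags: B1 = {1, 2, 4}  B2 = {2, 3, 4}  B3 = {0, 2, 3}
Tree: B1–B2, B2–B3
The largest bag has 3 vertices, giving width 2; this decomposition certifies tw(G) ≤ 2. On the other hand G contains the 3-clique {1, 2, 4}. A clique must lie in a single bag of any decomposition, so no decomposition can have width below 2. Combining the bounds, tw(G) = 2.

2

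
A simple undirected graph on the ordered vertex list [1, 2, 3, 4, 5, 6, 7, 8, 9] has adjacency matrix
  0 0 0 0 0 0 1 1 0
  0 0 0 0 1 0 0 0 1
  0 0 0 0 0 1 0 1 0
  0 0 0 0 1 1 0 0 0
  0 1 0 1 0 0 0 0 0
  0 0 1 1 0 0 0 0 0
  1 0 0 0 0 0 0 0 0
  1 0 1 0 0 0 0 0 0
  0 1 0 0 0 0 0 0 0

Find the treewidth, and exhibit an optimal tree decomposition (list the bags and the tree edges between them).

Each bag holds 2 vertices, so the decomposition has width 1, which upper-bounds the treewidth. G has an edge, so its treewidth is at least 1. Combining the bounds, tw(G) = 1.

Treewidth 1.
One optimal decomposition is:
Bags: B1 = {1, 7}  B2 = {1, 8}  B3 = {3, 8}  B4 = {3, 6}  B5 = {4, 6}  B6 = {4, 5}  B7 = {2, 5}  B8 = {2, 9}
Tree: B1–B2, B2–B3, B3–B4, B4–B5, B5–B6, B6–B7, B7–B8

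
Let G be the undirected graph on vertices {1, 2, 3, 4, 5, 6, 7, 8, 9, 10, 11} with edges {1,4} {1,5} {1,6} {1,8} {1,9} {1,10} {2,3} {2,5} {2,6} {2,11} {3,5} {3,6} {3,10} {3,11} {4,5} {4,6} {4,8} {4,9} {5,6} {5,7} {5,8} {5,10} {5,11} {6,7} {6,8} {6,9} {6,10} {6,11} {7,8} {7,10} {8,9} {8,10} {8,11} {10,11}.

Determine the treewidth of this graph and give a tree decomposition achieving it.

Each bag holds 5 vertices, so the decomposition has width 4, which upper-bounds the treewidth. For the lower bound, the 5 vertices {1, 4, 6, 8, 9} are pairwise adjacent, and any tree decomposition puts a clique entirely inside one bag — forcing width ≥ 4. Therefore the treewidth is 4.

Treewidth 4.
One such decomposition:
Bags: B1 = {5, 6, 8, 10, 11}  B2 = {1, 5, 6, 8, 10}  B3 = {5, 6, 7, 8, 10}  B4 = {3, 5, 6, 10, 11}  B5 = {1, 4, 5, 6, 8}  B6 = {2, 3, 5, 6, 11}  B7 = {1, 4, 6, 8, 9}
Tree: B1–B2, B1–B3, B1–B4, B2–B5, B4–B6, B5–B7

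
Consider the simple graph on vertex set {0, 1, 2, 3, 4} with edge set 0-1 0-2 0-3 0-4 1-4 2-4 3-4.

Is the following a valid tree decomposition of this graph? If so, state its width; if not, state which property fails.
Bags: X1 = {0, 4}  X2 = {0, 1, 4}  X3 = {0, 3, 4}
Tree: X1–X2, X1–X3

No — vertex 2 appears in no bag.

A tree decomposition must satisfy three properties: every vertex lies in some bag; for every edge, both endpoints lie together in some bag; and for every vertex, the bags containing it form a connected subtree. Here vertex 2 appears in no bag, so the decomposition is invalid.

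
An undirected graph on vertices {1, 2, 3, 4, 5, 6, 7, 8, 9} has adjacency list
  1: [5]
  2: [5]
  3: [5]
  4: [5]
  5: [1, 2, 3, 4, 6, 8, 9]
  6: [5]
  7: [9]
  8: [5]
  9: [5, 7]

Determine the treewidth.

1

A width-1 tree decomposition is:
Bags: B1 = {5, 6}  B2 = {4, 5}  B3 = {3, 5}  B4 = {5, 9}  B5 = {5, 8}  B6 = {2, 5}  B7 = {1, 5}  B8 = {7, 9}
Tree: B1–B2, B2–B3, B2–B4, B4–B5, B1–B6, B2–B7, B4–B8
Every bag has size at most 2, so the width is 2 − 1 = 1 and tw(G) ≤ 1. Any graph with an edge has treewidth ≥ 1, and G has the edge 6–5. Therefore the treewidth is 1.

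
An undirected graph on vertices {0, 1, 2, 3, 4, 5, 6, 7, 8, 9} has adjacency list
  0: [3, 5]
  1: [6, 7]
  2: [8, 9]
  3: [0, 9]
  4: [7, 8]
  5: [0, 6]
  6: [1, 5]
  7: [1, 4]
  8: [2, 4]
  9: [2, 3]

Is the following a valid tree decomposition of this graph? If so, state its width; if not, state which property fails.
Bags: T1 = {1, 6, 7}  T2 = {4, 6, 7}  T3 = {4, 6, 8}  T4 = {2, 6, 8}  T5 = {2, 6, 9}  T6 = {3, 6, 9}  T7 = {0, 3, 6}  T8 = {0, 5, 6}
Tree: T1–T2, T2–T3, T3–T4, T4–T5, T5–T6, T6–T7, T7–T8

Vertex coverage: the bags together contain {0, 1, 2, 3, 4, 5, 6, 7, 8, 9}, the full vertex set. Edge coverage: each edge of G has both endpoints in at least one bag. Running intersection: for every vertex, the bags containing it form a connected subtree. All three properties hold, so this is a valid tree decomposition of width max|bag| − 1 = 2, and hence tw(G) ≤ 2.

Yes; width 2.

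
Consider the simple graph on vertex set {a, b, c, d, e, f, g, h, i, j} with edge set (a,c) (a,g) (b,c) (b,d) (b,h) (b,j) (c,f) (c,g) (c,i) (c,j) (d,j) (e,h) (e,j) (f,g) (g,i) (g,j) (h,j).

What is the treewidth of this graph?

2

A width-2 tree decomposition is:
Bags: B1 = {c, f, g}  B2 = {c, g, j}  B3 = {b, c, j}  B4 = {a, c, g}  B5 = {b, d, j}  B6 = {b, h, j}  B7 = {c, g, i}  B8 = {e, h, j}
Tree: B1–B2, B2–B3, B2–B4, B3–B5, B3–B6, B4–B7, B6–B8
Each bag holds 3 vertices, so the decomposition has width 2, which upper-bounds the treewidth. On the other hand G contains the 3-clique {b, d, j}. A clique must lie in a single bag of any decomposition, so no decomposition can have width below 2. Therefore the treewidth is 2.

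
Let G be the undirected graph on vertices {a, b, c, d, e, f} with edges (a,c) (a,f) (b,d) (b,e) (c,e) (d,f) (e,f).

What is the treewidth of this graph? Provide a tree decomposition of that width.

Treewidth 2.
One such decomposition:
Bags: B1 = {b, d, e}  B2 = {d, e, f}  B3 = {c, e, f}  B4 = {a, c, f}
Tree: B1–B2, B2–B3, B3–B4

The largest bag has 3 vertices, giving width 2; this decomposition certifies tw(G) ≤ 2. Since b–d–f–e–b is a cycle in G, G is not acyclic. Forests are exactly the graphs of treewidth ≤ 1, so tw(G) ≥ 2. Therefore the treewidth is 2.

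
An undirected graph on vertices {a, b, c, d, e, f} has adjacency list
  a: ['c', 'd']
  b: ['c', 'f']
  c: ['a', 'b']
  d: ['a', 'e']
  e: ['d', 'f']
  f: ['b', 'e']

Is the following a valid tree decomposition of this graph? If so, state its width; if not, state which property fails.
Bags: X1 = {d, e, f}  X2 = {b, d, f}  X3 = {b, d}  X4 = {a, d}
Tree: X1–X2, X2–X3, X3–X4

A tree decomposition must satisfy three properties: every vertex lies in some bag; for every edge, both endpoints lie together in some bag; and for every vertex, the bags containing it form a connected subtree. Here vertex c appears in no bag, so the decomposition is invalid.

No — vertex c appears in no bag.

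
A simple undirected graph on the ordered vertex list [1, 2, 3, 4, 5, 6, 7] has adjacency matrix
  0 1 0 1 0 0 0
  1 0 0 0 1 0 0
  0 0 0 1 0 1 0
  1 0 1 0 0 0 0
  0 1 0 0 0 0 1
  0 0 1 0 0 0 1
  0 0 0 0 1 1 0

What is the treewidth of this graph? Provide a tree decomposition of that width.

Treewidth 2.
One optimal decomposition is:
Bags: B1 = {2, 5, 7}  B2 = {2, 6, 7}  B3 = {2, 3, 6}  B4 = {2, 3, 4}  B5 = {1, 2, 4}
Tree: B1–B2, B2–B3, B3–B4, B4–B5

The largest bag has 3 vertices, giving width 2; this decomposition certifies tw(G) ≤ 2. Since 2–5–7–6–3–4–1–2 is a cycle in G, G is not acyclic. Forests are exactly the graphs of treewidth ≤ 1, so tw(G) ≥ 2. Therefore the treewidth is 2.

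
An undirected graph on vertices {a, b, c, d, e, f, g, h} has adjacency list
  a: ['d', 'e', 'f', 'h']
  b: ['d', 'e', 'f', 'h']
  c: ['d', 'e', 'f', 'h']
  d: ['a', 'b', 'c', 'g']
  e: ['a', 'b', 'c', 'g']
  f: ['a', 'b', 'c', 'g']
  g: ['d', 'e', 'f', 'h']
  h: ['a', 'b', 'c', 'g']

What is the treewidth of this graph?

4

A width-4 tree decomposition is:
Bags: B1 = {c, d, e, f, h}  B2 = {d, e, f, g, h}  B3 = {a, d, e, f, h}  B4 = {b, d, e, f, h}
Tree: B1–B2, B2–B3, B3–B4
Each bag holds 5 vertices, so the decomposition has width 4, which upper-bounds the treewidth. For the lower bound: the 5 vertex sets {c,d}, {f,g}, {a,h}, {e}, {b} are disjoint, each induces a connected subgraph, and every pair is joined by at least one edge of G. Contracting each set to a single vertex therefore yields K_{5} as a minor, and since treewidth is minor-monotone, tw(G) ≥ tw(K_{5}) = 4. Combining the bounds, tw(G) = 4.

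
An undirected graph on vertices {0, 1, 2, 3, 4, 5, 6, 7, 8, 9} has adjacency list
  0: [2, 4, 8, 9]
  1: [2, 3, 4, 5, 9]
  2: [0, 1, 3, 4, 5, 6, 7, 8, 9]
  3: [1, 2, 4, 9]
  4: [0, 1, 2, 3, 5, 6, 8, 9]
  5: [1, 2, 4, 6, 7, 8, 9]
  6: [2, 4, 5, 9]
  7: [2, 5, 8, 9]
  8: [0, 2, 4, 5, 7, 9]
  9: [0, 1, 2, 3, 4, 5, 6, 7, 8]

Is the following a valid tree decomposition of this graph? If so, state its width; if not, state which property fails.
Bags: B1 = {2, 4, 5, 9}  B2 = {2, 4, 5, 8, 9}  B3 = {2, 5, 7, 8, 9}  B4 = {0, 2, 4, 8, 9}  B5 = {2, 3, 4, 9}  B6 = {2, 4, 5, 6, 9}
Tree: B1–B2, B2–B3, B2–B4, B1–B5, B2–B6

A tree decomposition must satisfy three properties: every vertex lies in some bag; for every edge, both endpoints lie together in some bag; and for every vertex, the bags containing it form a connected subtree. Here vertex 1 appears in no bag, so the decomposition is invalid.

No — vertex 1 appears in no bag.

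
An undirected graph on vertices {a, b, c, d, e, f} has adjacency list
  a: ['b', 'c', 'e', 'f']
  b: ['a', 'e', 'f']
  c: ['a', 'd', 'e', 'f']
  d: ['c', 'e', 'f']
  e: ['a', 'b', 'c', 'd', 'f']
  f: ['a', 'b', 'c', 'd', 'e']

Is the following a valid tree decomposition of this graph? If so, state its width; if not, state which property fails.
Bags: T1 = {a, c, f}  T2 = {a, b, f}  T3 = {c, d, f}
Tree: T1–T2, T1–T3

A tree decomposition must satisfy three properties: every vertex lies in some bag; for every edge, both endpoints lie together in some bag; and for every vertex, the bags containing it form a connected subtree. Here vertex e appears in no bag, so the decomposition is invalid.

No — vertex e appears in no bag.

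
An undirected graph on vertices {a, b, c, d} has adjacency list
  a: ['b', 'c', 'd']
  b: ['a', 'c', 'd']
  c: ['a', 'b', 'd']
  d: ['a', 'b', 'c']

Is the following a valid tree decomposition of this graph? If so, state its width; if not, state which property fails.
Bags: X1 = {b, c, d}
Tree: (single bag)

A tree decomposition must satisfy three properties: every vertex lies in some bag; for every edge, both endpoints lie together in some bag; and for every vertex, the bags containing it form a connected subtree. Here vertex a appears in no bag, so the decomposition is invalid.

No — vertex a appears in no bag.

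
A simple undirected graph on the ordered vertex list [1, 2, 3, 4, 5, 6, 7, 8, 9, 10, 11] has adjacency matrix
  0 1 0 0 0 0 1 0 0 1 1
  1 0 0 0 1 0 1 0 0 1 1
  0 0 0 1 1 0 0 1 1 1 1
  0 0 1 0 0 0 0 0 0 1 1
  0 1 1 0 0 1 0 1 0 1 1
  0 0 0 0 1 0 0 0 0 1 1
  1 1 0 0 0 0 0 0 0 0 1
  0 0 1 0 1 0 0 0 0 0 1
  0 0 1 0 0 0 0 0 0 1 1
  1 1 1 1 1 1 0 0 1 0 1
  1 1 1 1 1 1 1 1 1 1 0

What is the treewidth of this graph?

3

A width-3 tree decomposition is:
Bags: B1 = {3, 5, 10, 11}  B2 = {2, 5, 10, 11}  B3 = {3, 4, 10, 11}  B4 = {1, 2, 10, 11}  B5 = {3, 5, 8, 11}  B6 = {3, 9, 10, 11}  B7 = {1, 2, 7, 11}  B8 = {5, 6, 10, 11}
Tree: B1–B2, B1–B3, B2–B4, B1–B5, B3–B6, B4–B7, B1–B8
Every bag has size at most 4, so the width is 4 − 1 = 3 and tw(G) ≤ 3. For the lower bound, the 4 vertices {3, 5, 8, 11} are pairwise adjacent, and any tree decomposition puts a clique entirely inside one bag — forcing width ≥ 3. Hence tw(G) = 3 exactly.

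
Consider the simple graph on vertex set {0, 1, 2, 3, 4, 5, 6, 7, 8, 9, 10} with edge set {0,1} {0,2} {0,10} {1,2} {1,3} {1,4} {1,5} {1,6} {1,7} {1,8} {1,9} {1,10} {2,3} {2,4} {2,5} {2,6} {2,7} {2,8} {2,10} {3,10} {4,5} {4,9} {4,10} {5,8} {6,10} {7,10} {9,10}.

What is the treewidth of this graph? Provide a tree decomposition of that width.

The largest bag has 4 vertices, giving width 3; this decomposition certifies tw(G) ≤ 3. On the other hand G contains the 4-clique {1, 4, 9, 10}. A clique must lie in a single bag of any decomposition, so no decomposition can have width below 3. The upper and lower bounds meet at 3, so that is the treewidth.

Treewidth 3.
Bags: B1 = {1, 2, 4, 5}  B2 = {1, 2, 4, 10}  B3 = {0, 1, 2, 10}  B4 = {1, 2, 5, 8}  B5 = {1, 4, 9, 10}  B6 = {1, 2, 7, 10}  B7 = {1, 2, 6, 10}  B8 = {1, 2, 3, 10}
Tree: B1–B2, B2–B3, B1–B4, B2–B5, B3–B6, B6–B7, B2–B8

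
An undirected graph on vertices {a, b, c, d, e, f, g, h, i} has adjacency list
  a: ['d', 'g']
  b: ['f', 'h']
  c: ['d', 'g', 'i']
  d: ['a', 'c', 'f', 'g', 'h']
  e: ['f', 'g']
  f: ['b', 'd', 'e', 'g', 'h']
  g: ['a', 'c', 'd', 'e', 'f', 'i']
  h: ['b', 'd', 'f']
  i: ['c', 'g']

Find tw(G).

A width-2 tree decomposition is:
Bags: B1 = {d, f, h}  B2 = {b, f, h}  B3 = {d, f, g}  B4 = {c, d, g}  B5 = {a, d, g}  B6 = {e, f, g}  B7 = {c, g, i}
Tree: B1–B2, B1–B3, B3–B4, B4–B5, B3–B6, B4–B7
Each bag holds 3 vertices, so the decomposition has width 2, which upper-bounds the treewidth. Conversely, {d, f, g} is a clique of size 3, and the vertices of any clique must share a bag in every tree decomposition; so some bag has ≥ 3 vertices and tw(G) ≥ 2. Therefore the treewidth is 2.

2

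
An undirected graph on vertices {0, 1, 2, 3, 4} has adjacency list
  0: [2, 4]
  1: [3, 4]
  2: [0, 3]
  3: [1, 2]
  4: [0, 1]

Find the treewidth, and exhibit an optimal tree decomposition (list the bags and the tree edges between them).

Treewidth 2.
Bags: B1 = {0, 1, 4}  B2 = {0, 1, 2}  B3 = {1, 2, 3}
Tree: B1–B2, B2–B3

The largest bag has 3 vertices, giving width 2; this decomposition certifies tw(G) ≤ 2. Since 1–4–0–2–3–1 is a cycle in G, G is not acyclic. Forests are exactly the graphs of treewidth ≤ 1, so tw(G) ≥ 2. The upper and lower bounds meet at 2, so that is the treewidth.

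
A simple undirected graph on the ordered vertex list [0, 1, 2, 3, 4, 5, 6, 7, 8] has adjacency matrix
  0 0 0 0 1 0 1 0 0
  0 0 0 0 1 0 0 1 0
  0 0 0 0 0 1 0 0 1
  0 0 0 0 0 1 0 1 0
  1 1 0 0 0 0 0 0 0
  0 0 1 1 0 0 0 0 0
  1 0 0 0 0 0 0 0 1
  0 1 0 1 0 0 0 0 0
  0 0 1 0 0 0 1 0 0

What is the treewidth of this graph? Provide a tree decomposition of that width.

The largest bag has 3 vertices, giving width 2; this decomposition certifies tw(G) ≤ 2. For the lower bound, G contains the cycle 8–6–0–4–1–7–3–5–2–8, so G is not a forest; only forests have treewidth ≤ 1, hence tw(G) ≥ 2. Therefore the treewidth is 2.

Treewidth 2.
One optimal decomposition is:
Bags: B1 = {0, 6, 8}  B2 = {0, 4, 8}  B3 = {1, 4, 8}  B4 = {1, 7, 8}  B5 = {3, 7, 8}  B6 = {3, 5, 8}  B7 = {2, 5, 8}
Tree: B1–B2, B2–B3, B3–B4, B4–B5, B5–B6, B6–B7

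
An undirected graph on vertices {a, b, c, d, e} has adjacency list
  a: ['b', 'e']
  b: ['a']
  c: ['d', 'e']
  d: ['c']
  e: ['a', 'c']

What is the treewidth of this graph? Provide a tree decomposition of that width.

The largest bag has 2 vertices, giving width 1; this decomposition certifies tw(G) ≤ 1. Any graph with an edge has treewidth ≥ 1, and G has the edge c–e. Combining the bounds, tw(G) = 1.

Treewidth 1.
Bags: B1 = {c, e}  B2 = {a, e}  B3 = {a, b}  B4 = {c, d}
Tree: B1–B2, B2–B3, B1–B4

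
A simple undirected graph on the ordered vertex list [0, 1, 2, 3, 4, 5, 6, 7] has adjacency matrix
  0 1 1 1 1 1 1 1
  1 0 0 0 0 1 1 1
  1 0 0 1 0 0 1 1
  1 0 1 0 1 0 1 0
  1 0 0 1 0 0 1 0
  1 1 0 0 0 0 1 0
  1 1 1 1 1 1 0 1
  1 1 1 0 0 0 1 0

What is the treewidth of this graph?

3

A width-3 tree decomposition is:
Bags: B1 = {0, 2, 6, 7}  B2 = {0, 1, 6, 7}  B3 = {0, 1, 5, 6}  B4 = {0, 2, 3, 6}  B5 = {0, 3, 4, 6}
Tree: B1–B2, B2–B3, B1–B4, B4–B5
The largest bag has 4 vertices, giving width 3; this decomposition certifies tw(G) ≤ 3. For the lower bound, the 4 vertices {0, 1, 5, 6} are pairwise adjacent, and any tree decomposition puts a clique entirely inside one bag — forcing width ≥ 3. The upper and lower bounds meet at 3, so that is the treewidth.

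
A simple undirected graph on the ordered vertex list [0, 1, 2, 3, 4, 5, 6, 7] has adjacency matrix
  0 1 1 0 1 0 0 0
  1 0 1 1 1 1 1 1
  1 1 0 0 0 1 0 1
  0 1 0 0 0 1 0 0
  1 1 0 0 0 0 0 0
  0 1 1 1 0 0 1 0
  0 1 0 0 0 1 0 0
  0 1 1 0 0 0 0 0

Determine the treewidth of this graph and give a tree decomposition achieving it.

Treewidth 2.
Bags: B1 = {1, 2, 5}  B2 = {0, 1, 2}  B3 = {1, 2, 7}  B4 = {1, 3, 5}  B5 = {0, 1, 4}  B6 = {1, 5, 6}
Tree: B1–B2, B2–B3, B1–B4, B2–B5, B1–B6

Each bag holds 3 vertices, so the decomposition has width 2, which upper-bounds the treewidth. On the other hand G contains the 3-clique {0, 1, 2}. A clique must lie in a single bag of any decomposition, so no decomposition can have width below 2. The upper and lower bounds meet at 2, so that is the treewidth.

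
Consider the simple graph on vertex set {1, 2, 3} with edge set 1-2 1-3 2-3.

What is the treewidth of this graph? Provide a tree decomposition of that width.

Treewidth 2.
Bags: B1 = {1, 2, 3}
Tree: (single bag)

A single bag containing all 3 vertices is trivially a valid decomposition of width 2. For the lower bound, the 3 vertices {1, 2, 3} are pairwise adjacent, and any tree decomposition puts a clique entirely inside one bag — forcing width ≥ 2. Therefore the treewidth is 2.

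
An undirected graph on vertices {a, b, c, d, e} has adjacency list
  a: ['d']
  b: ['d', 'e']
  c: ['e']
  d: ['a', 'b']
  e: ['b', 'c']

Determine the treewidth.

1

A width-1 tree decomposition is:
Bags: B1 = {c, e}  B2 = {b, e}  B3 = {b, d}  B4 = {a, d}
Tree: B1–B2, B2–B3, B3–B4
Each bag holds 2 vertices, so the decomposition has width 1, which upper-bounds the treewidth. Any graph with an edge has treewidth ≥ 1, and G has the edge c–e. Therefore the treewidth is 1.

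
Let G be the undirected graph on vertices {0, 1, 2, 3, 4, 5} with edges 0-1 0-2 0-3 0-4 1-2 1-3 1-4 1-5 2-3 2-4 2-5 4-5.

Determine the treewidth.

A width-3 tree decomposition is:
Bags: B1 = {0, 1, 2, 4}  B2 = {0, 1, 2, 3}  B3 = {1, 2, 4, 5}
Tree: B1–B2, B1–B3
The largest bag has 4 vertices, giving width 3; this decomposition certifies tw(G) ≤ 3. Conversely, {0, 1, 2, 3} is a clique of size 4, and the vertices of any clique must share a bag in every tree decomposition; so some bag has ≥ 4 vertices and tw(G) ≥ 3. The upper and lower bounds meet at 3, so that is the treewidth.

3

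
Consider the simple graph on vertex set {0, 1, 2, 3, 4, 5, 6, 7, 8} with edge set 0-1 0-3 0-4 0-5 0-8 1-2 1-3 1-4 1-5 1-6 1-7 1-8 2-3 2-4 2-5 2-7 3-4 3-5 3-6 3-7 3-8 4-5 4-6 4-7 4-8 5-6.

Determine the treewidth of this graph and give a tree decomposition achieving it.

Treewidth 4.
Bags: B1 = {0, 1, 3, 4, 5}  B2 = {1, 2, 3, 4, 5}  B3 = {1, 2, 3, 4, 7}  B4 = {0, 1, 3, 4, 8}  B5 = {1, 3, 4, 5, 6}
Tree: B1–B2, B2–B3, B1–B4, B1–B5

Every bag has size at most 5, so the width is 5 − 1 = 4 and tw(G) ≤ 4. Conversely, {0, 1, 3, 4, 8} is a clique of size 5, and the vertices of any clique must share a bag in every tree decomposition; so some bag has ≥ 5 vertices and tw(G) ≥ 4. The upper and lower bounds meet at 4, so that is the treewidth.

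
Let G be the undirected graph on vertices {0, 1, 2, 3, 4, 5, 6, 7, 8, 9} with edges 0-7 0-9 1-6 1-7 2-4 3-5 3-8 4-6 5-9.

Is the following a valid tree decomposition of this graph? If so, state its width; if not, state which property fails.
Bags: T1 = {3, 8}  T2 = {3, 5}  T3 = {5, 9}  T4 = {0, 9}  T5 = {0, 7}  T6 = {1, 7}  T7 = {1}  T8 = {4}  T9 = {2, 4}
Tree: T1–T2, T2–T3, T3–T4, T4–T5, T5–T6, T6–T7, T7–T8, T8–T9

No — vertex 6 appears in no bag.

A tree decomposition must satisfy three properties: every vertex lies in some bag; for every edge, both endpoints lie together in some bag; and for every vertex, the bags containing it form a connected subtree. Here vertex 6 appears in no bag, so the decomposition is invalid.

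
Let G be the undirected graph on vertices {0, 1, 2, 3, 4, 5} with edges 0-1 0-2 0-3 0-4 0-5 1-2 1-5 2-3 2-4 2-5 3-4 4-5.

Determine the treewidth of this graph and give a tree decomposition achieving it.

Every bag has size at most 4, so the width is 4 − 1 = 3 and tw(G) ≤ 3. Conversely, {0, 1, 2, 5} is a clique of size 4, and the vertices of any clique must share a bag in every tree decomposition; so some bag has ≥ 4 vertices and tw(G) ≥ 3. Therefore the treewidth is 3.

Treewidth 3.
One optimal decomposition is:
Bags: B1 = {0, 2, 3, 4}  B2 = {0, 2, 4, 5}  B3 = {0, 1, 2, 5}
Tree: B1–B2, B2–B3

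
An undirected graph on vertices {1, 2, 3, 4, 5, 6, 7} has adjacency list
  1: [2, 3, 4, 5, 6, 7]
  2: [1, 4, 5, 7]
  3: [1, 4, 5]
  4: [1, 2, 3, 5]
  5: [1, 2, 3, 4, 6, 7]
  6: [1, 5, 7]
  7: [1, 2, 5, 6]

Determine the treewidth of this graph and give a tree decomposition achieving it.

Treewidth 3.
One optimal decomposition is:
Bags: B1 = {1, 2, 4, 5}  B2 = {1, 2, 5, 7}  B3 = {1, 3, 4, 5}  B4 = {1, 5, 6, 7}
Tree: B1–B2, B1–B3, B2–B4

Each bag holds 4 vertices, so the decomposition has width 3, which upper-bounds the treewidth. For the lower bound, the 4 vertices {1, 2, 4, 5} are pairwise adjacent, and any tree decomposition puts a clique entirely inside one bag — forcing width ≥ 3. The upper and lower bounds meet at 3, so that is the treewidth.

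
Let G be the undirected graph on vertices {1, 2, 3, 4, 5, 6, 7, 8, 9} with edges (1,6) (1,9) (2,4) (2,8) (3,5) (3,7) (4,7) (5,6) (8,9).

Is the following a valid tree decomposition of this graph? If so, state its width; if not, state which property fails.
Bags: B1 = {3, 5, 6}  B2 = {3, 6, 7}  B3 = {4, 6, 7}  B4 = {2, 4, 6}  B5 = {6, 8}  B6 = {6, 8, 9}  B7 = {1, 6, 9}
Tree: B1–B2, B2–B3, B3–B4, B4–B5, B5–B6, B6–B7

No — edge (2,8) lies in no bag.

A tree decomposition must satisfy three properties: every vertex lies in some bag; for every edge, both endpoints lie together in some bag; and for every vertex, the bags containing it form a connected subtree. Here edge (2,8) lies in no bag, so the decomposition is invalid.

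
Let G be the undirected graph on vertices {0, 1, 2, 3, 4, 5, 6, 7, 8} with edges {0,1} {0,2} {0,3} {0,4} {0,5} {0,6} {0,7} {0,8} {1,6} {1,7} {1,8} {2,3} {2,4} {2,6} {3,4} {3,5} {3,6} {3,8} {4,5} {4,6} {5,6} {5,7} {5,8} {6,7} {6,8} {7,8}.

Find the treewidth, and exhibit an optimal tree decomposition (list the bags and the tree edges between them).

Treewidth 4.
One optimal decomposition is:
Bags: B1 = {0, 3, 4, 5, 6}  B2 = {0, 3, 5, 6, 8}  B3 = {0, 5, 6, 7, 8}  B4 = {0, 2, 3, 4, 6}  B5 = {0, 1, 6, 7, 8}
Tree: B1–B2, B2–B3, B1–B4, B3–B5

Every bag has size at most 5, so the width is 5 − 1 = 4 and tw(G) ≤ 4. On the other hand G contains the 5-clique {0, 1, 6, 7, 8}. A clique must lie in a single bag of any decomposition, so no decomposition can have width below 4. Combining the bounds, tw(G) = 4.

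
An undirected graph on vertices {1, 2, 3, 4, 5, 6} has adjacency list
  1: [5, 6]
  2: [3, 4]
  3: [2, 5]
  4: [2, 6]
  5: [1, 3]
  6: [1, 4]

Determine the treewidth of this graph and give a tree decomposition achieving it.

Treewidth 2.
One optimal decomposition is:
Bags: B1 = {1, 5, 6}  B2 = {3, 5, 6}  B3 = {2, 3, 6}  B4 = {2, 4, 6}
Tree: B1–B2, B2–B3, B3–B4

Every bag has size at most 3, so the width is 3 − 1 = 2 and tw(G) ≤ 2. The edges 6–1–5–3–2–4–6 form a cycle, so G is not a tree and its treewidth is at least 2. Hence tw(G) = 2 exactly.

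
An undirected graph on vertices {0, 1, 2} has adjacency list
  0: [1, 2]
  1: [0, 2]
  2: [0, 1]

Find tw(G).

2

A width-2 tree decomposition is:
Bags: B1 = {0, 1, 2}
Tree: (single bag)
A single bag containing all 3 vertices is trivially a valid decomposition of width 2. On the other hand G contains the 3-clique {0, 1, 2}. A clique must lie in a single bag of any decomposition, so no decomposition can have width below 2. The upper and lower bounds meet at 2, so that is the treewidth.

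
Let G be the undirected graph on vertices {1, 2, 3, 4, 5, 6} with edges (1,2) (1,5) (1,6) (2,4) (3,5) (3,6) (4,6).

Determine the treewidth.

A width-2 tree decomposition is:
Bags: B1 = {3, 5, 6}  B2 = {1, 5, 6}  B3 = {1, 4, 6}  B4 = {1, 2, 4}
Tree: B1–B2, B2–B3, B3–B4
Each bag holds 3 vertices, so the decomposition has width 2, which upper-bounds the treewidth. The edges 3–5–1–6–3 form a cycle, so G is not a tree and its treewidth is at least 2. The upper and lower bounds meet at 2, so that is the treewidth.

2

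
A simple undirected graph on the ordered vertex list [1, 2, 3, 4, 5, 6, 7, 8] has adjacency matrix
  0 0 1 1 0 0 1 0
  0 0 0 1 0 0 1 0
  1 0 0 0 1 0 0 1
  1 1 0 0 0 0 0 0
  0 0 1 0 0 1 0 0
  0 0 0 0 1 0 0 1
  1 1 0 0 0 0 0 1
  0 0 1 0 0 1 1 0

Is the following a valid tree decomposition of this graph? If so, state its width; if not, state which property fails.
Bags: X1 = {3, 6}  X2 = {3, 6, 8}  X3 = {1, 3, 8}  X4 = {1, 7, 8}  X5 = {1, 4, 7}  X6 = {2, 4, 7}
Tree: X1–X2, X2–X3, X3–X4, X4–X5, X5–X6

No — vertex 5 appears in no bag.

A tree decomposition must satisfy three properties: every vertex lies in some bag; for every edge, both endpoints lie together in some bag; and for every vertex, the bags containing it form a connected subtree. Here vertex 5 appears in no bag, so the decomposition is invalid.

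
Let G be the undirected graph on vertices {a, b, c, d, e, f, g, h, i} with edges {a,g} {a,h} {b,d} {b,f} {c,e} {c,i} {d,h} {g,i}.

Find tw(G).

A width-1 tree decomposition is:
Bags: B1 = {b, f}  B2 = {b, d}  B3 = {d, h}  B4 = {a, h}  B5 = {a, g}  B6 = {g, i}  B7 = {c, i}  B8 = {c, e}
Tree: B1–B2, B2–B3, B3–B4, B4–B5, B5–B6, B6–B7, B7–B8
Every bag has size at most 2, so the width is 2 − 1 = 1 and tw(G) ≤ 1. Any graph with an edge has treewidth ≥ 1, and G has the edge f–b. The upper and lower bounds meet at 1, so that is the treewidth.

1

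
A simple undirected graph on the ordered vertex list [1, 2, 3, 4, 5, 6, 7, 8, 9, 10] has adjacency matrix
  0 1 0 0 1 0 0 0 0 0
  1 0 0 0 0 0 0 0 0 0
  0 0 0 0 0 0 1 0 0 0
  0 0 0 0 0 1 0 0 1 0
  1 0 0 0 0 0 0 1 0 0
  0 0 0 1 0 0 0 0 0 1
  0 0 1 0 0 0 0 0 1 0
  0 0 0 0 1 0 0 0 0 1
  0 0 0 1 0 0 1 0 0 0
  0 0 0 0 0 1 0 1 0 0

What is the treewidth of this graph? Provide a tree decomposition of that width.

The largest bag has 2 vertices, giving width 1; this decomposition certifies tw(G) ≤ 1. G has an edge, so its treewidth is at least 1. The upper and lower bounds meet at 1, so that is the treewidth.

Treewidth 1.
Bags: B1 = {1, 2}  B2 = {1, 5}  B3 = {5, 8}  B4 = {8, 10}  B5 = {6, 10}  B6 = {4, 6}  B7 = {4, 9}  B8 = {7, 9}  B9 = {3, 7}
Tree: B1–B2, B2–B3, B3–B4, B4–B5, B5–B6, B6–B7, B7–B8, B8–B9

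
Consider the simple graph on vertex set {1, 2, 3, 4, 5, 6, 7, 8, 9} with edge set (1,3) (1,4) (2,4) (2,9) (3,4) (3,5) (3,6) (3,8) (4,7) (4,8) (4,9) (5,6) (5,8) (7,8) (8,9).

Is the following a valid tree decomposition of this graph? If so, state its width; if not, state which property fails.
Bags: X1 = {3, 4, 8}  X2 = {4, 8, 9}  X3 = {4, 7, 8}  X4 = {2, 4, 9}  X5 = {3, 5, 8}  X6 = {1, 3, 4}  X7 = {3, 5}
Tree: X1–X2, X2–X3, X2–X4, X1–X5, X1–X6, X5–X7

No — vertex 6 appears in no bag.

A tree decomposition must satisfy three properties: every vertex lies in some bag; for every edge, both endpoints lie together in some bag; and for every vertex, the bags containing it form a connected subtree. Here vertex 6 appears in no bag, so the decomposition is invalid.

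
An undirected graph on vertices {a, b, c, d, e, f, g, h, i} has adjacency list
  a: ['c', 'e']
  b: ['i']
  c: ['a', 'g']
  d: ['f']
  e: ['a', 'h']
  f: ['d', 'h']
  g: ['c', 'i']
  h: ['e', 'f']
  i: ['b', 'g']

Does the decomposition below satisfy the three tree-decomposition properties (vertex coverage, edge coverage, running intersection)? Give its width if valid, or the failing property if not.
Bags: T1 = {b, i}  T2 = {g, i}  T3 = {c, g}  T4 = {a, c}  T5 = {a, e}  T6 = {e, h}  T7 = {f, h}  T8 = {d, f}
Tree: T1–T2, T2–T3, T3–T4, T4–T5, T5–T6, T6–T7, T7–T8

Every vertex of G appears in some bag (union = {a, b, c, d, e, f, g, h, i}); every edge is covered by a bag; and for each vertex v the set of bags containing v is connected in the bag tree. The decomposition is therefore valid. The largest bag has 2 vertices, so the width is 1.

Yes; width 1.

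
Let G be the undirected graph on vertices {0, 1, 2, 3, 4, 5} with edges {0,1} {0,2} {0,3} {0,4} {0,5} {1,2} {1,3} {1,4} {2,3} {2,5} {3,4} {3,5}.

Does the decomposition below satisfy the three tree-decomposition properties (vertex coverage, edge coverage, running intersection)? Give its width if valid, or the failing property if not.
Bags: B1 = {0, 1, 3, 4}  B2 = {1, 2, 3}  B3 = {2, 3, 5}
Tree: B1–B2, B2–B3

A tree decomposition must satisfy three properties: every vertex lies in some bag; for every edge, both endpoints lie together in some bag; and for every vertex, the bags containing it form a connected subtree. Here edge (0,2) lies in no bag, so the decomposition is invalid.

No — edge (0,2) lies in no bag.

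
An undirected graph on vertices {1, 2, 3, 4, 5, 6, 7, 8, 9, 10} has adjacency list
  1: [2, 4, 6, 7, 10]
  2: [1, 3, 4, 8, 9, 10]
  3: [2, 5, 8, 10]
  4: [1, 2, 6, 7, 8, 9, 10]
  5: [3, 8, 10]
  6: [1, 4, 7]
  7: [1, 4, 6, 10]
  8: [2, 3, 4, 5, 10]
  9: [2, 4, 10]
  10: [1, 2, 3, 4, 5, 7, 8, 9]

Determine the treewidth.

A width-3 tree decomposition is:
Bags: B1 = {1, 2, 4, 10}  B2 = {2, 4, 8, 10}  B3 = {2, 4, 9, 10}  B4 = {1, 4, 7, 10}  B5 = {2, 3, 8, 10}  B6 = {3, 5, 8, 10}  B7 = {1, 4, 6, 7}
Tree: B1–B2, B1–B3, B1–B4, B2–B5, B5–B6, B4–B7
Every bag has size at most 4, so the width is 4 − 1 = 3 and tw(G) ≤ 3. On the other hand G contains the 4-clique {2, 3, 8, 10}. A clique must lie in a single bag of any decomposition, so no decomposition can have width below 3. Therefore the treewidth is 3.

3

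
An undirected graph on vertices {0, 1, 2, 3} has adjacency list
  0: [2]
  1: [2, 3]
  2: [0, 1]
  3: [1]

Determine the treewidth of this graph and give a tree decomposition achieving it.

Every bag has size at most 2, so the width is 2 − 1 = 1 and tw(G) ≤ 1. G has an edge, so its treewidth is at least 1. Hence tw(G) = 1 exactly.

Treewidth 1.
One such decomposition:
Bags: B1 = {1, 3}  B2 = {1, 2}  B3 = {0, 2}
Tree: B1–B2, B2–B3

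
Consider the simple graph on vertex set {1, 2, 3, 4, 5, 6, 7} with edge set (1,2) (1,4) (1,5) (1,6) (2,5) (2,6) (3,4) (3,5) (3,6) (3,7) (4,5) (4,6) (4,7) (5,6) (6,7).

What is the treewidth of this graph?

3

A width-3 tree decomposition is:
Bags: B1 = {3, 4, 5, 6}  B2 = {1, 4, 5, 6}  B3 = {3, 4, 6, 7}  B4 = {1, 2, 5, 6}
Tree: B1–B2, B1–B3, B2–B4
Each bag holds 4 vertices, so the decomposition has width 3, which upper-bounds the treewidth. On the other hand G contains the 4-clique {1, 2, 5, 6}. A clique must lie in a single bag of any decomposition, so no decomposition can have width below 3. Combining the bounds, tw(G) = 3.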